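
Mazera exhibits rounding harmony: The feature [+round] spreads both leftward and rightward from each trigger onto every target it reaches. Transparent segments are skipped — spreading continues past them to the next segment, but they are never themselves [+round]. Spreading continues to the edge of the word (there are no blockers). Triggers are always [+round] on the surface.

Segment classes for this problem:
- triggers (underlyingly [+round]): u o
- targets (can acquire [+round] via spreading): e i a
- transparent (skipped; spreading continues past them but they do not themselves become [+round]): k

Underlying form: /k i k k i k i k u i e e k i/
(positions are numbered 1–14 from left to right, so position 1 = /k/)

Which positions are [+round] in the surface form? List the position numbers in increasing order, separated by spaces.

2 5 7 9 10 11 12 14

From /u/ at 9 rightward: 10 /i/ → [+round]; 11 /e/ → [+round]; 12 /e/ → [+round]; 13 /k/ transparent; 14 /i/ → [+round]; word edge.
From /u/ at 9 leftward: 8 /k/ transparent; 7 /i/ → [+round]; 6 /k/ transparent; 5 /i/ → [+round]; 4 /k/ transparent; 3 /k/ transparent; 2 /i/ → [+round]; 1 /k/ transparent; word edge.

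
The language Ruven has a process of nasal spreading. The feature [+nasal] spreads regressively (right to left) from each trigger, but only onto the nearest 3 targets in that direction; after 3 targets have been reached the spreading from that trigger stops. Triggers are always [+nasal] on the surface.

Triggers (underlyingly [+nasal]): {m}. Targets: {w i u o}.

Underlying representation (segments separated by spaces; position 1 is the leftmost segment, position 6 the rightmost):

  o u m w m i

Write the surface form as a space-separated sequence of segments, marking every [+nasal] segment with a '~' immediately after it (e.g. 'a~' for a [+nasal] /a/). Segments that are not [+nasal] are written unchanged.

From /m/ at 3 leftward: 2 /u/ → [+nasal]; 1 /o/ → [+nasal]; word edge.
From /m/ at 5 leftward: 4 /w/ → [+nasal]; 3 /m/ is itself a trigger — this domain ends here.
Target with no active source: position 6 stays [-nasal].
[+nasal] positions on the surface: 1 2 3 4 5.

o~ u~ m~ w~ m~ i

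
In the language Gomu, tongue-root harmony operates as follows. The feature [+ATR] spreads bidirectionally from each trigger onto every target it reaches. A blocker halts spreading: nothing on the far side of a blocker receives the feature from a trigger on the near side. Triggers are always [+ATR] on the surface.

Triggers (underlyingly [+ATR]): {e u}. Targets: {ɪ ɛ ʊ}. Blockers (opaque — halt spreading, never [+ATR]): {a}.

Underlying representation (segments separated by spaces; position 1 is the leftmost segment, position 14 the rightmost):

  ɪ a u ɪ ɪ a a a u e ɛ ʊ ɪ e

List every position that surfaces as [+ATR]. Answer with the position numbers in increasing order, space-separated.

3 4 5 9 10 11 12 13 14

From /u/ at 3 rightward: 4 /ɪ/ → [+ATR]; 5 /ɪ/ → [+ATR]; 6 /a/ blocks.
From /u/ at 3 leftward: 2 /a/ blocks.
From /u/ at 9 rightward: 10 /e/ is itself a trigger — this domain ends here.
From /u/ at 9 leftward: 8 /a/ blocks.
From /e/ at 10 rightward: 11 /ɛ/ → [+ATR]; 12 /ʊ/ → [+ATR]; 13 /ɪ/ → [+ATR]; 14 /e/ is itself a trigger — this domain ends here.
From /e/ at 10 leftward: 9 /u/ is itself a trigger — this domain ends here.
From /e/ at 14 rightward: word edge.
From /e/ at 14 leftward: 13 /ɪ/ → [+ATR]; 12 /ʊ/ → [+ATR]; 11 /ɛ/ → [+ATR]; 10 /e/ is itself a trigger — this domain ends here.
Target with no active source: position 1 stays [-ATR].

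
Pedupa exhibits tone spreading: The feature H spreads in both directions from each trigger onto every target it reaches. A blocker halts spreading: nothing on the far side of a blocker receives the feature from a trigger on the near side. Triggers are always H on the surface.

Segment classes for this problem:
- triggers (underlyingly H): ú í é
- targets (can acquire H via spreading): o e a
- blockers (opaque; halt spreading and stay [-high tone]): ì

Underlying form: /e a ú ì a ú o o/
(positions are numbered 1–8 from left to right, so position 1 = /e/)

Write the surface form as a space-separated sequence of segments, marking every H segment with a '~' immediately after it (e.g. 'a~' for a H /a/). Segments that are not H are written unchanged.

From /ú/ at 3 rightward: 4 /ì/ blocks.
From /ú/ at 3 leftward: 2 /a/ → H; 1 /e/ → H; word edge.
From /ú/ at 6 rightward: 7 /o/ → H; 8 /o/ → H; word edge.
From /ú/ at 6 leftward: 5 /a/ → H; 4 /ì/ blocks.
H positions on the surface: 1 2 3 5 6 7 8.

e~ a~ ú~ ì a~ ú~ o~ o~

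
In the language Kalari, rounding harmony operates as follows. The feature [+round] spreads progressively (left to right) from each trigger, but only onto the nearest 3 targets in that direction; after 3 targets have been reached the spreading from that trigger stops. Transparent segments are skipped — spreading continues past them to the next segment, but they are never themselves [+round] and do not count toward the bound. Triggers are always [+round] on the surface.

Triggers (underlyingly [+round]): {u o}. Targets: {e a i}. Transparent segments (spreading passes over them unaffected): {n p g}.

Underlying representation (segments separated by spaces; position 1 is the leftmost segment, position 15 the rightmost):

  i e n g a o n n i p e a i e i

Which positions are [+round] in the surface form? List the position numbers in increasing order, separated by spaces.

From /o/ at 6 rightward: 7 /n/ transparent; 8 /n/ transparent; 9 /i/ → [+round]; 10 /p/ transparent; 11 /e/ → [+round]; 12 /a/ → [+round]; bound reached.
Targets with no active source: positions 1 2 5 13 14 15 stay [-round].

6 9 11 12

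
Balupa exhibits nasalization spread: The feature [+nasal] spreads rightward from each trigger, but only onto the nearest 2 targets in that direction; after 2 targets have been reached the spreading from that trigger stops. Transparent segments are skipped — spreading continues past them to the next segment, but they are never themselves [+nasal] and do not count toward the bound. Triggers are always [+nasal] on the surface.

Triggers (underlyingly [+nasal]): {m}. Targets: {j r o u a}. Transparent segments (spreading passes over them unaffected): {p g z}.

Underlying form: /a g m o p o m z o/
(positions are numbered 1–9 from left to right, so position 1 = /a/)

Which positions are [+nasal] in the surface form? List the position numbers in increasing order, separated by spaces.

3 4 6 7 9

From /m/ at 3 rightward: 4 /o/ → [+nasal]; 5 /p/ transparent; 6 /o/ → [+nasal]; bound reached.
From /m/ at 7 rightward: 8 /z/ transparent; 9 /o/ → [+nasal]; word edge.
Target with no active source: position 1 stays [-nasal].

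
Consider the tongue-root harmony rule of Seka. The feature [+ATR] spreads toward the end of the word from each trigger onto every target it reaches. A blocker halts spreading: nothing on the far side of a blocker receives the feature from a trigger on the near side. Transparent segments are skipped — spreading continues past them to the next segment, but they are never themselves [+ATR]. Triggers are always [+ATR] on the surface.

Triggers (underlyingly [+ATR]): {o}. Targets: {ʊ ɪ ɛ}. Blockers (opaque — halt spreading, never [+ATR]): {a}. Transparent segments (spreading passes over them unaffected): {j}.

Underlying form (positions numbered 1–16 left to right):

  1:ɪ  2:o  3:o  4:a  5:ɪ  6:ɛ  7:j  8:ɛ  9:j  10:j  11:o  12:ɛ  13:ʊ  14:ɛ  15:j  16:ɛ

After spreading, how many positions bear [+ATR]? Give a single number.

From /o/ at 2 rightward: 3 /o/ is itself a trigger — this domain ends here.
From /o/ at 3 rightward: 4 /a/ blocks.
From /o/ at 11 rightward: 12 /ɛ/ → [+ATR]; 13 /ʊ/ → [+ATR]; 14 /ɛ/ → [+ATR]; 15 /j/ transparent; 16 /ɛ/ → [+ATR]; word edge.
Targets with no active source: positions 1 5 6 8 stay [-ATR].
[+ATR] positions on the surface: 2 3 11 12 13 14 16.

7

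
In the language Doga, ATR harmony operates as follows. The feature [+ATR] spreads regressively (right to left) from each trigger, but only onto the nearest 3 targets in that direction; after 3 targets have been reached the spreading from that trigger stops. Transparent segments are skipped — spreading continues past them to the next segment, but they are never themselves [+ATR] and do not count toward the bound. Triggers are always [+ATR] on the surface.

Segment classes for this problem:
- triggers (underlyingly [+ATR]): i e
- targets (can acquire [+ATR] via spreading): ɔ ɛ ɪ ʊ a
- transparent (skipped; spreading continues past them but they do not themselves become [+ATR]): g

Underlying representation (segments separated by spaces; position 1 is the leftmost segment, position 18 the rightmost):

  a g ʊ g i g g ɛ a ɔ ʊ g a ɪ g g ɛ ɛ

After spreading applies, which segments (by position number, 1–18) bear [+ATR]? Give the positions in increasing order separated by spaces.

From /i/ at 5 leftward: 4 /g/ transparent; 3 /ʊ/ → [+ATR]; 2 /g/ transparent; 1 /a/ → [+ATR]; word edge.
Targets with no active source: positions 8 9 10 11 13 14 17 18 stay [-ATR].

1 3 5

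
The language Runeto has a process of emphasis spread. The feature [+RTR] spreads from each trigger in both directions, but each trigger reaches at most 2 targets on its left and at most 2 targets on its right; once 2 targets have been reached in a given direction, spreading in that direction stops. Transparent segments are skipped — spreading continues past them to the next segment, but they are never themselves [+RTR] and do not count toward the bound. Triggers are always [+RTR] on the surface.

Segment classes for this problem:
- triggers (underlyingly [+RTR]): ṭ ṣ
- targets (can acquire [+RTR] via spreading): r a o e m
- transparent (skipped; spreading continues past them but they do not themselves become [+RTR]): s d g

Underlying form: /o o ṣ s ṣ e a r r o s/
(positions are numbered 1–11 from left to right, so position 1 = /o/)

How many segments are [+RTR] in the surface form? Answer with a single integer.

6

From /ṣ/ at 3 rightward: 4 /s/ transparent; 5 /ṣ/ is itself a trigger — this domain ends here.
From /ṣ/ at 3 leftward: 2 /o/ → [+RTR]; 1 /o/ → [+RTR]; bound reached.
From /ṣ/ at 5 rightward: 6 /e/ → [+RTR]; 7 /a/ → [+RTR]; bound reached.
From /ṣ/ at 5 leftward: 4 /s/ transparent; 3 /ṣ/ is itself a trigger — this domain ends here.
Targets with no active source: positions 8 9 10 stay [-emphatic].
[+RTR] positions on the surface: 1 2 3 5 6 7.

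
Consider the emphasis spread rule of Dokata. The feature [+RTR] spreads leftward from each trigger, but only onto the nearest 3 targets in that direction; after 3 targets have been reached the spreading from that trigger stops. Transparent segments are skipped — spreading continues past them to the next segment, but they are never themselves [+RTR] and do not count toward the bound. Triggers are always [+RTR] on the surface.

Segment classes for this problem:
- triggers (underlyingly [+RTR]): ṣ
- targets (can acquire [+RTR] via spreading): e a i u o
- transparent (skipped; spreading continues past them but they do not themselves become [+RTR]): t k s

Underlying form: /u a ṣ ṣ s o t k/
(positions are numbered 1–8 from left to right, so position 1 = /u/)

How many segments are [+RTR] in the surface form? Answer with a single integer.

4

From /ṣ/ at 3 leftward: 2 /a/ → [+RTR]; 1 /u/ → [+RTR]; word edge.
From /ṣ/ at 4 leftward: 3 /ṣ/ is itself a trigger — this domain ends here.
Target with no active source: position 6 stays [-emphatic].
[+RTR] positions on the surface: 1 2 3 4.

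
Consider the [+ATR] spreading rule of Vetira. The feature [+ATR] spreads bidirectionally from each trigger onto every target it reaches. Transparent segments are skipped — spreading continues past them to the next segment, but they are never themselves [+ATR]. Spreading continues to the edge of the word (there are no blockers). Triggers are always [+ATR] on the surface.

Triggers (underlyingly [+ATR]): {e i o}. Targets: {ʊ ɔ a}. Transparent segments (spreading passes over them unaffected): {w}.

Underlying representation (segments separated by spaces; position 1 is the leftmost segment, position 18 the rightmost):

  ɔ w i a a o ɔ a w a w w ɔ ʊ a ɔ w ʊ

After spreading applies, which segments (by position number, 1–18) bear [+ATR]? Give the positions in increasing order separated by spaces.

1 3 4 5 6 7 8 10 13 14 15 16 18

From /i/ at 3 rightward: 4 /a/ → [+ATR]; 5 /a/ → [+ATR]; 6 /o/ is itself a trigger — this domain ends here.
From /i/ at 3 leftward: 2 /w/ transparent; 1 /ɔ/ → [+ATR]; word edge.
From /o/ at 6 rightward: 7 /ɔ/ → [+ATR]; 8 /a/ → [+ATR]; 9 /w/ transparent; 10 /a/ → [+ATR]; 11 /w/ transparent; 12 /w/ transparent; 13 /ɔ/ → [+ATR]; 14 /ʊ/ → [+ATR]; 15 /a/ → [+ATR]; 16 /ɔ/ → [+ATR]; 17 /w/ transparent; 18 /ʊ/ → [+ATR]; word edge.
From /o/ at 6 leftward: 5 /a/ → [+ATR]; 4 /a/ → [+ATR]; 3 /i/ is itself a trigger — this domain ends here.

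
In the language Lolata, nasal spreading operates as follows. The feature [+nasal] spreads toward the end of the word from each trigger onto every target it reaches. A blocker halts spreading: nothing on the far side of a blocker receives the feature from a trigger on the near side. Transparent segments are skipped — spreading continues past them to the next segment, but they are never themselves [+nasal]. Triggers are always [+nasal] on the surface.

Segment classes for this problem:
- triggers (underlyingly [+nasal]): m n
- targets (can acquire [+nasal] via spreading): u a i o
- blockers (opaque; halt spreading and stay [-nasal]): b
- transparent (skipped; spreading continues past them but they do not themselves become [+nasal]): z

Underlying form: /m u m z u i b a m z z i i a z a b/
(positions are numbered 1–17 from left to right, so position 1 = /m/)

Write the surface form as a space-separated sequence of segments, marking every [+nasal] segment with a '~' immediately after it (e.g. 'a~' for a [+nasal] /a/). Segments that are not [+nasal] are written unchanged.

m~ u~ m~ z u~ i~ b a m~ z z i~ i~ a~ z a~ b

From /m/ at 1 rightward: 2 /u/ → [+nasal]; 3 /m/ is itself a trigger — this domain ends here.
From /m/ at 3 rightward: 4 /z/ transparent; 5 /u/ → [+nasal]; 6 /i/ → [+nasal]; 7 /b/ blocks.
From /m/ at 9 rightward: 10 /z/ transparent; 11 /z/ transparent; 12 /i/ → [+nasal]; 13 /i/ → [+nasal]; 14 /a/ → [+nasal]; 15 /z/ transparent; 16 /a/ → [+nasal]; 17 /b/ blocks.
Target with no active source: position 8 stays [-nasal].
[+nasal] positions on the surface: 1 2 3 5 6 9 12 13 14 16.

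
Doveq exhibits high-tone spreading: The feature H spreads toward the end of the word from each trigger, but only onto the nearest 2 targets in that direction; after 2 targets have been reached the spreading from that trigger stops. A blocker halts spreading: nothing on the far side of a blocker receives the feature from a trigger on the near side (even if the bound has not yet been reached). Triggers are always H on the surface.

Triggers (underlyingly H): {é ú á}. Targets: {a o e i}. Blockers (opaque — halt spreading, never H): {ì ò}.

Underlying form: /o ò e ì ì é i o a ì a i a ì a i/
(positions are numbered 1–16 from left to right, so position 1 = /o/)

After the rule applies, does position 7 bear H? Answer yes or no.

yes

From /é/ at 6 rightward: 7 /i/ → H; 8 /o/ → H; bound reached.
Targets with no active source: positions 1 3 9 11 12 13 15 16 stay [-high tone].
H positions on the surface: 6 7 8.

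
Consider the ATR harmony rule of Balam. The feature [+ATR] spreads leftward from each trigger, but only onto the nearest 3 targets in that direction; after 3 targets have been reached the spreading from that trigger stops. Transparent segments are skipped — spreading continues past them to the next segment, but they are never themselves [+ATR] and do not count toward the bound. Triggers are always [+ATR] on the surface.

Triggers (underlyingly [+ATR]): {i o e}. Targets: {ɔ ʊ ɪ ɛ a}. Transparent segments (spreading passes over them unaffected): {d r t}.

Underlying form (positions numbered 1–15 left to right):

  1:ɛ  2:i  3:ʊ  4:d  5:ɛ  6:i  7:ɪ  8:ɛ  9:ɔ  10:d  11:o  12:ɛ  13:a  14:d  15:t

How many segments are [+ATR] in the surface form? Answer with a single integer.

9

From /i/ at 2 leftward: 1 /ɛ/ → [+ATR]; word edge.
From /i/ at 6 leftward: 5 /ɛ/ → [+ATR]; 4 /d/ transparent; 3 /ʊ/ → [+ATR]; 2 /i/ is itself a trigger — this domain ends here.
From /o/ at 11 leftward: 10 /d/ transparent; 9 /ɔ/ → [+ATR]; 8 /ɛ/ → [+ATR]; 7 /ɪ/ → [+ATR]; bound reached.
Targets with no active source: positions 12 13 stay [-ATR].
[+ATR] positions on the surface: 1 2 3 5 6 7 8 9 11.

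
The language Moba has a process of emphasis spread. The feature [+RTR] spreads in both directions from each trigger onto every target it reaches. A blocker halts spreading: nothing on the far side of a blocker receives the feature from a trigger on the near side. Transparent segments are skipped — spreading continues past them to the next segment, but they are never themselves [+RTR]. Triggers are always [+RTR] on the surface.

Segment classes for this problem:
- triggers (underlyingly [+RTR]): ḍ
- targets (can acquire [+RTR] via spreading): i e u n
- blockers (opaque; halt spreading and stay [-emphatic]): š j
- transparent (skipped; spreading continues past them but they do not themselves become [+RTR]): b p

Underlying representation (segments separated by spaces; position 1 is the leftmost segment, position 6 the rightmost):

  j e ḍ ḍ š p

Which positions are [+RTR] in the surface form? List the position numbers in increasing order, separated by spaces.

2 3 4

From /ḍ/ at 3 rightward: 4 /ḍ/ is itself a trigger — this domain ends here.
From /ḍ/ at 3 leftward: 2 /e/ → [+RTR]; 1 /j/ blocks.
From /ḍ/ at 4 rightward: 5 /š/ blocks.
From /ḍ/ at 4 leftward: 3 /ḍ/ is itself a trigger — this domain ends here.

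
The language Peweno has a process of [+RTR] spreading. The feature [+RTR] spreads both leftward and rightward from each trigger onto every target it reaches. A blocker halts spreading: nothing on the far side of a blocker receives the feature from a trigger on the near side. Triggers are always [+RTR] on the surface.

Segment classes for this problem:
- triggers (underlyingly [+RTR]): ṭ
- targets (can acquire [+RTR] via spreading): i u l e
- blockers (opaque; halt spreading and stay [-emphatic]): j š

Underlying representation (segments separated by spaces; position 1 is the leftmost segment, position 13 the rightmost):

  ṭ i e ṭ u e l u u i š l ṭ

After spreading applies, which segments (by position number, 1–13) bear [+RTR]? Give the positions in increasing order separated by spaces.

1 2 3 4 5 6 7 8 9 10 12 13

From /ṭ/ at 1 rightward: 2 /i/ → [+RTR]; 3 /e/ → [+RTR]; 4 /ṭ/ is itself a trigger — this domain ends here.
From /ṭ/ at 1 leftward: word edge.
From /ṭ/ at 4 rightward: 5 /u/ → [+RTR]; 6 /e/ → [+RTR]; 7 /l/ → [+RTR]; 8 /u/ → [+RTR]; 9 /u/ → [+RTR]; 10 /i/ → [+RTR]; 11 /š/ blocks.
From /ṭ/ at 4 leftward: 3 /e/ → [+RTR]; 2 /i/ → [+RTR]; 1 /ṭ/ is itself a trigger — this domain ends here.
From /ṭ/ at 13 rightward: word edge.
From /ṭ/ at 13 leftward: 12 /l/ → [+RTR]; 11 /š/ blocks.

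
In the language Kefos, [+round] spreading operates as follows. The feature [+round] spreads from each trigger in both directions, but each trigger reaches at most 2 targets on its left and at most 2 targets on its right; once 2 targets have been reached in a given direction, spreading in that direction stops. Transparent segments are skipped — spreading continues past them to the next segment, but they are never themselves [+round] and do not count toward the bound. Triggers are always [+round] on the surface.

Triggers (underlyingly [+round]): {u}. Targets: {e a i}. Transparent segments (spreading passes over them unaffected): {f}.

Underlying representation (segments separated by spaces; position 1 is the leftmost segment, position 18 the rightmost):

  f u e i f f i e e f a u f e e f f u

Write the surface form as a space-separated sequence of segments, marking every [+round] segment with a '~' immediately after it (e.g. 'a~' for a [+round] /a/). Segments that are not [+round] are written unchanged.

From /u/ at 2 rightward: 3 /e/ → [+round]; 4 /i/ → [+round]; bound reached.
From /u/ at 2 leftward: 1 /f/ transparent; word edge.
From /u/ at 12 rightward: 13 /f/ transparent; 14 /e/ → [+round]; 15 /e/ → [+round]; bound reached.
From /u/ at 12 leftward: 11 /a/ → [+round]; 10 /f/ transparent; 9 /e/ → [+round]; bound reached.
From /u/ at 18 rightward: word edge.
From /u/ at 18 leftward: 17 /f/ transparent; 16 /f/ transparent; 15 /e/ → [+round]; 14 /e/ → [+round]; bound reached.
Targets with no active source: positions 7 8 stay [-round].
[+round] positions on the surface: 2 3 4 9 11 12 14 15 18.

f u~ e~ i~ f f i e e~ f a~ u~ f e~ e~ f f u~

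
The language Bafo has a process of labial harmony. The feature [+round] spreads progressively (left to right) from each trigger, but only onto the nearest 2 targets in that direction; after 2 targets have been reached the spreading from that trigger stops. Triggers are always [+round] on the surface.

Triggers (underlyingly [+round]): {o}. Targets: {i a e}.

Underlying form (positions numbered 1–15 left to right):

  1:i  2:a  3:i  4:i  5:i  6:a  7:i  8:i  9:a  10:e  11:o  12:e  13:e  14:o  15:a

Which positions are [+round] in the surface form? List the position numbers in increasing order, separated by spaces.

From /o/ at 11 rightward: 12 /e/ → [+round]; 13 /e/ → [+round]; bound reached.
From /o/ at 14 rightward: 15 /a/ → [+round]; word edge.
Targets with no active source: positions 1 2 3 4 5 6 7 8 9 10 stay [-round].

11 12 13 14 15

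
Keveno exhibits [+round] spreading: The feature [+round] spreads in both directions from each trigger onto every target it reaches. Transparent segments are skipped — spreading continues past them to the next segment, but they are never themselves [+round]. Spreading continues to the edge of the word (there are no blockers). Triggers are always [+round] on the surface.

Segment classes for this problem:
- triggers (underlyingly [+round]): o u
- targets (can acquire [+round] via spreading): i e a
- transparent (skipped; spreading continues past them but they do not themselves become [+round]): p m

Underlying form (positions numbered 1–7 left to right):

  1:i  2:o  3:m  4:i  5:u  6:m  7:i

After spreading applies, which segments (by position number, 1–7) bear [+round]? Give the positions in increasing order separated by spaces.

1 2 4 5 7

From /o/ at 2 rightward: 3 /m/ transparent; 4 /i/ → [+round]; 5 /u/ is itself a trigger — this domain ends here.
From /o/ at 2 leftward: 1 /i/ → [+round]; word edge.
From /u/ at 5 rightward: 6 /m/ transparent; 7 /i/ → [+round]; word edge.
From /u/ at 5 leftward: 4 /i/ → [+round]; 3 /m/ transparent; 2 /o/ is itself a trigger — this domain ends here.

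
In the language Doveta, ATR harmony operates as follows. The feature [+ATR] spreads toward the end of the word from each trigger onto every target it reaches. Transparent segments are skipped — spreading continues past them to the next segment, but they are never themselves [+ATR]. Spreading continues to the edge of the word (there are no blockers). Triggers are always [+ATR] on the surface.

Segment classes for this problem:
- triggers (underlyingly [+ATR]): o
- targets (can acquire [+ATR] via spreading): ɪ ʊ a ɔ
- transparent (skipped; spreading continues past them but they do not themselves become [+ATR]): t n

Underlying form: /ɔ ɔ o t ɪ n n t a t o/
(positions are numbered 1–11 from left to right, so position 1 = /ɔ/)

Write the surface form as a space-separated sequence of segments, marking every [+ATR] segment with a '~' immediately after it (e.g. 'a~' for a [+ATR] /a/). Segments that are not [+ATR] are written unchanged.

From /o/ at 3 rightward: 4 /t/ transparent; 5 /ɪ/ → [+ATR]; 6 /n/ transparent; 7 /n/ transparent; 8 /t/ transparent; 9 /a/ → [+ATR]; 10 /t/ transparent; 11 /o/ is itself a trigger — this domain ends here.
From /o/ at 11 rightward: word edge.
Targets with no active source: positions 1 2 stay [-ATR].
[+ATR] positions on the surface: 3 5 9 11.

ɔ ɔ o~ t ɪ~ n n t a~ t o~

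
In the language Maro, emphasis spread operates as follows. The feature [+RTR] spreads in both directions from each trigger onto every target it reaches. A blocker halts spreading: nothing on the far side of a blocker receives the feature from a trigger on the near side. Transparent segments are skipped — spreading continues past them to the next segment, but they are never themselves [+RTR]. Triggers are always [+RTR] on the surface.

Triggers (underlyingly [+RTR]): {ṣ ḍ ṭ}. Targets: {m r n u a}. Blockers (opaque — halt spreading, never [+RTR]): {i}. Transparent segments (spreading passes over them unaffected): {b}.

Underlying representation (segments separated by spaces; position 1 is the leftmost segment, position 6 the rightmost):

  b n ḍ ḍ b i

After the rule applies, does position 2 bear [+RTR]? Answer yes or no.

From /ḍ/ at 3 rightward: 4 /ḍ/ is itself a trigger — this domain ends here.
From /ḍ/ at 3 leftward: 2 /n/ → [+RTR]; 1 /b/ transparent; word edge.
From /ḍ/ at 4 rightward: 5 /b/ transparent; 6 /i/ blocks.
From /ḍ/ at 4 leftward: 3 /ḍ/ is itself a trigger — this domain ends here.
[+RTR] positions on the surface: 2 3 4.

yes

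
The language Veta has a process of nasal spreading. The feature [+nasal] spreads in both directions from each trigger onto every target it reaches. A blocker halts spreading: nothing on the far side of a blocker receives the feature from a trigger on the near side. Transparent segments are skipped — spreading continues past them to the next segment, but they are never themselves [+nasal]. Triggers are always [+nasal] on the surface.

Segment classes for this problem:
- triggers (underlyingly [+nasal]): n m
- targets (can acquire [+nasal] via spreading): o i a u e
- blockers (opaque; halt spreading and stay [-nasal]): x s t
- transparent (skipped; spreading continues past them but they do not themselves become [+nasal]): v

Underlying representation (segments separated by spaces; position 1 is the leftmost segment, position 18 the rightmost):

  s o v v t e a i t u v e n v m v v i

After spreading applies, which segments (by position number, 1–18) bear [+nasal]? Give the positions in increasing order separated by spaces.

10 12 13 15 18

From /n/ at 13 rightward: 14 /v/ transparent; 15 /m/ is itself a trigger — this domain ends here.
From /n/ at 13 leftward: 12 /e/ → [+nasal]; 11 /v/ transparent; 10 /u/ → [+nasal]; 9 /t/ blocks.
From /m/ at 15 rightward: 16 /v/ transparent; 17 /v/ transparent; 18 /i/ → [+nasal]; word edge.
From /m/ at 15 leftward: 14 /v/ transparent; 13 /n/ is itself a trigger — this domain ends here.
Targets with no active source: positions 2 6 7 8 stay [-nasal].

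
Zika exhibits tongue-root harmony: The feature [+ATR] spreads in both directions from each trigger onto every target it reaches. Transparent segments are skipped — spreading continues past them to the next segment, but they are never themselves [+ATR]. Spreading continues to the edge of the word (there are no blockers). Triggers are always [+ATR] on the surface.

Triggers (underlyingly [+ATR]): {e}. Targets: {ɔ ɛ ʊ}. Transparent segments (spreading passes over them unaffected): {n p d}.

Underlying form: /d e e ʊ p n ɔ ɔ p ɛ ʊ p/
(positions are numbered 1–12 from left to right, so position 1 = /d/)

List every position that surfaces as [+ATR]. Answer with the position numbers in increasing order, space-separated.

2 3 4 7 8 10 11

From /e/ at 2 rightward: 3 /e/ is itself a trigger — this domain ends here.
From /e/ at 2 leftward: 1 /d/ transparent; word edge.
From /e/ at 3 rightward: 4 /ʊ/ → [+ATR]; 5 /p/ transparent; 6 /n/ transparent; 7 /ɔ/ → [+ATR]; 8 /ɔ/ → [+ATR]; 9 /p/ transparent; 10 /ɛ/ → [+ATR]; 11 /ʊ/ → [+ATR]; 12 /p/ transparent; word edge.
From /e/ at 3 leftward: 2 /e/ is itself a trigger — this domain ends here.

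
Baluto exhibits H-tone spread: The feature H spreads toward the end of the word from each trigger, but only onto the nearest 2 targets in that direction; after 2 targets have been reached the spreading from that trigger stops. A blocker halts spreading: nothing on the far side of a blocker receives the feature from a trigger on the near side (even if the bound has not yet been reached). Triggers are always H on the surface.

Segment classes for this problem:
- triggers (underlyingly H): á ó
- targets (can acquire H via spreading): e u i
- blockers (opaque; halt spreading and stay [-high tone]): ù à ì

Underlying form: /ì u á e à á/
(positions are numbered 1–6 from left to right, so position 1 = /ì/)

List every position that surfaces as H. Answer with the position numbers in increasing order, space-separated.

From /á/ at 3 rightward: 4 /e/ → H; 5 /à/ blocks.
From /á/ at 6 rightward: word edge.
Target with no active source: position 2 stays [-high tone].

3 4 6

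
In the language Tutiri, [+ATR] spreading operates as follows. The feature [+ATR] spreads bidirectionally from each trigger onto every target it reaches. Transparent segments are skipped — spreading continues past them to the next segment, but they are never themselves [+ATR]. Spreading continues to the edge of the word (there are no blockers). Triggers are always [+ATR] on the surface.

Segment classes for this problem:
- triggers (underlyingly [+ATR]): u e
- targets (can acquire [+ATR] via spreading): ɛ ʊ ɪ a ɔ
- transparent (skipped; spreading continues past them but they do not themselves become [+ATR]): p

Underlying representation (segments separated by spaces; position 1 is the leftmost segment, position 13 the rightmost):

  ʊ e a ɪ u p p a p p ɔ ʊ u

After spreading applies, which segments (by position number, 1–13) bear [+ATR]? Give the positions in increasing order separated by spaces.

1 2 3 4 5 8 11 12 13

From /e/ at 2 rightward: 3 /a/ → [+ATR]; 4 /ɪ/ → [+ATR]; 5 /u/ is itself a trigger — this domain ends here.
From /e/ at 2 leftward: 1 /ʊ/ → [+ATR]; word edge.
From /u/ at 5 rightward: 6 /p/ transparent; 7 /p/ transparent; 8 /a/ → [+ATR]; 9 /p/ transparent; 10 /p/ transparent; 11 /ɔ/ → [+ATR]; 12 /ʊ/ → [+ATR]; 13 /u/ is itself a trigger — this domain ends here.
From /u/ at 5 leftward: 4 /ɪ/ → [+ATR]; 3 /a/ → [+ATR]; 2 /e/ is itself a trigger — this domain ends here.
From /u/ at 13 rightward: word edge.
From /u/ at 13 leftward: 12 /ʊ/ → [+ATR]; 11 /ɔ/ → [+ATR]; 10 /p/ transparent; 9 /p/ transparent; 8 /a/ → [+ATR]; 7 /p/ transparent; 6 /p/ transparent; 5 /u/ is itself a trigger — this domain ends here.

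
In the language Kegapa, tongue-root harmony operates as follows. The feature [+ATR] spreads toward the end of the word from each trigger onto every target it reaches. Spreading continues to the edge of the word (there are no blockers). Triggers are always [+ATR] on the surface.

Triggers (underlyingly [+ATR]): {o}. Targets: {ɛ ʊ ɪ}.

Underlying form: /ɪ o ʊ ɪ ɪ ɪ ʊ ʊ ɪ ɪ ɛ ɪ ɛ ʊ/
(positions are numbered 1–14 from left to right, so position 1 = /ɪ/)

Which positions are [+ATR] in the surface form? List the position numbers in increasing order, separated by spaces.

2 3 4 5 6 7 8 9 10 11 12 13 14

From /o/ at 2 rightward: 3 /ʊ/ → [+ATR]; 4 /ɪ/ → [+ATR]; 5 /ɪ/ → [+ATR]; 6 /ɪ/ → [+ATR]; 7 /ʊ/ → [+ATR]; 8 /ʊ/ → [+ATR]; 9 /ɪ/ → [+ATR]; 10 /ɪ/ → [+ATR]; 11 /ɛ/ → [+ATR]; 12 /ɪ/ → [+ATR]; 13 /ɛ/ → [+ATR]; 14 /ʊ/ → [+ATR]; word edge.
Target with no active source: position 1 stays [-ATR].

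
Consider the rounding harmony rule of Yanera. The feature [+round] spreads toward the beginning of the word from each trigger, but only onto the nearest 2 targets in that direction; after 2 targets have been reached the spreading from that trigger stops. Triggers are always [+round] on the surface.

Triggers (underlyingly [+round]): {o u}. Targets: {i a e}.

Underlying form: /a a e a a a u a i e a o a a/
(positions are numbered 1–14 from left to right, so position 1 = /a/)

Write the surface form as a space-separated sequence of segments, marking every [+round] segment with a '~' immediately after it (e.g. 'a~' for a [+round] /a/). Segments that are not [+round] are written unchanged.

a a e a a~ a~ u~ a i e~ a~ o~ a a

From /u/ at 7 leftward: 6 /a/ → [+round]; 5 /a/ → [+round]; bound reached.
From /o/ at 12 leftward: 11 /a/ → [+round]; 10 /e/ → [+round]; bound reached.
Targets with no active source: positions 1 2 3 4 8 9 13 14 stay [-round].
[+round] positions on the surface: 5 6 7 10 11 12.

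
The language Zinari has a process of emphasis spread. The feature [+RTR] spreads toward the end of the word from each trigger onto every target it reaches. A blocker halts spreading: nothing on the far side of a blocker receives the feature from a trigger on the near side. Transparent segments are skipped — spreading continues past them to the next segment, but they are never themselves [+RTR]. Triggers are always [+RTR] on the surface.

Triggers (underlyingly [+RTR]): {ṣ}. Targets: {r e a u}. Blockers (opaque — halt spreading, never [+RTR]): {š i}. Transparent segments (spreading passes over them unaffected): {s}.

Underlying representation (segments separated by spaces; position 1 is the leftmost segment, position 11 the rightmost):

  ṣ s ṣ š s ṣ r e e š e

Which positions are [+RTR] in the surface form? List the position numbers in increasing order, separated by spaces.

1 3 6 7 8 9

From /ṣ/ at 1 rightward: 2 /s/ transparent; 3 /ṣ/ is itself a trigger — this domain ends here.
From /ṣ/ at 3 rightward: 4 /š/ blocks.
From /ṣ/ at 6 rightward: 7 /r/ → [+RTR]; 8 /e/ → [+RTR]; 9 /e/ → [+RTR]; 10 /š/ blocks.
Target with no active source: position 11 stays [-emphatic].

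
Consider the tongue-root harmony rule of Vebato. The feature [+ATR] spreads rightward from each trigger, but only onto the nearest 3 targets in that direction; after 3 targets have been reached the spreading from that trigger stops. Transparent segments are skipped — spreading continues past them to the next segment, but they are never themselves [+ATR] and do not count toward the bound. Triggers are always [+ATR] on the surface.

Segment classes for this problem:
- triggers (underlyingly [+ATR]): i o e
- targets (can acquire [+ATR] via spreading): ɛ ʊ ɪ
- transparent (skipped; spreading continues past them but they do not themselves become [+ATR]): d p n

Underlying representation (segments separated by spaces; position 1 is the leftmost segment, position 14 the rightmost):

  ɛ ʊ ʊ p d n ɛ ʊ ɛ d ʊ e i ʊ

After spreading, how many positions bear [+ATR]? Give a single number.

From /e/ at 12 rightward: 13 /i/ is itself a trigger — this domain ends here.
From /i/ at 13 rightward: 14 /ʊ/ → [+ATR]; word edge.
Targets with no active source: positions 1 2 3 7 8 9 11 stay [-ATR].
[+ATR] positions on the surface: 12 13 14.

3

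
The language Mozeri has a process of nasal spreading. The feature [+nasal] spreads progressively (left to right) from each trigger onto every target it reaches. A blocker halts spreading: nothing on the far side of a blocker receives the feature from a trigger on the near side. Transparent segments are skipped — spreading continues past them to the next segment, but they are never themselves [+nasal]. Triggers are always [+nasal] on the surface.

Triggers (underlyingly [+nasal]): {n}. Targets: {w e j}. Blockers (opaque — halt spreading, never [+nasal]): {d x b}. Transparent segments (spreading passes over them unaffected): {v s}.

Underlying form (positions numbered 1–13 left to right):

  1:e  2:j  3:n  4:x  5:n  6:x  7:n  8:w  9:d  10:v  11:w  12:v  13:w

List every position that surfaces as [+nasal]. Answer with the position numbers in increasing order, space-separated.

From /n/ at 3 rightward: 4 /x/ blocks.
From /n/ at 5 rightward: 6 /x/ blocks.
From /n/ at 7 rightward: 8 /w/ → [+nasal]; 9 /d/ blocks.
Targets with no active source: positions 1 2 11 13 stay [-nasal].

3 5 7 8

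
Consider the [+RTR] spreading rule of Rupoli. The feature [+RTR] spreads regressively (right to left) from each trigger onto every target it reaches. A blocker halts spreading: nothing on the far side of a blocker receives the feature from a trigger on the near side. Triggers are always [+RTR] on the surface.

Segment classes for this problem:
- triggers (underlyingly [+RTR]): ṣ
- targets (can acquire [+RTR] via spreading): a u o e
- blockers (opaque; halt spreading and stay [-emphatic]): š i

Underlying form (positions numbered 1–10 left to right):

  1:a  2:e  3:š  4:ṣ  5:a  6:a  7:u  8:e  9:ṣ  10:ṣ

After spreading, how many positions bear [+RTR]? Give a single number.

From /ṣ/ at 4 leftward: 3 /š/ blocks.
From /ṣ/ at 9 leftward: 8 /e/ → [+RTR]; 7 /u/ → [+RTR]; 6 /a/ → [+RTR]; 5 /a/ → [+RTR]; 4 /ṣ/ is itself a trigger — this domain ends here.
From /ṣ/ at 10 leftward: 9 /ṣ/ is itself a trigger — this domain ends here.
Targets with no active source: positions 1 2 stay [-emphatic].
[+RTR] positions on the surface: 4 5 6 7 8 9 10.

7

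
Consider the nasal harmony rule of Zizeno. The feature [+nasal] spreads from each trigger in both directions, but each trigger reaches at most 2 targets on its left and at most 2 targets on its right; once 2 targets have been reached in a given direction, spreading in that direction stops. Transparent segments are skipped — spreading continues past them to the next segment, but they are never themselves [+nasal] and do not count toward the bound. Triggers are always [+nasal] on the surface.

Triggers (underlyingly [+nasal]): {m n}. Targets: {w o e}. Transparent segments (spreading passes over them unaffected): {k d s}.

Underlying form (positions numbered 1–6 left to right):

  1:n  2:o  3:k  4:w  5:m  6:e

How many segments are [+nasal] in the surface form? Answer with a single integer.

From /n/ at 1 rightward: 2 /o/ → [+nasal]; 3 /k/ transparent; 4 /w/ → [+nasal]; bound reached.
From /n/ at 1 leftward: word edge.
From /m/ at 5 rightward: 6 /e/ → [+nasal]; word edge.
From /m/ at 5 leftward: 4 /w/ → [+nasal]; 3 /k/ transparent; 2 /o/ → [+nasal]; bound reached.
[+nasal] positions on the surface: 1 2 4 5 6.

5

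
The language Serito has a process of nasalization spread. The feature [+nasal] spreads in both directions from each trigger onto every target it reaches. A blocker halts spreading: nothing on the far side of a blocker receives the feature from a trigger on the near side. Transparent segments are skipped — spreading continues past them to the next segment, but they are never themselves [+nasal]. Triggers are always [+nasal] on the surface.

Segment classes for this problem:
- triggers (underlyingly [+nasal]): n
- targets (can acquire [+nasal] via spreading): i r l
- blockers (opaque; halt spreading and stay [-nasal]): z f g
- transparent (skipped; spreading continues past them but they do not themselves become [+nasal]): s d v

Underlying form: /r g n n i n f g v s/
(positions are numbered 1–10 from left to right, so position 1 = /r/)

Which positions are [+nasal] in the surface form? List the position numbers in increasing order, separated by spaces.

From /n/ at 3 rightward: 4 /n/ is itself a trigger — this domain ends here.
From /n/ at 3 leftward: 2 /g/ blocks.
From /n/ at 4 rightward: 5 /i/ → [+nasal]; 6 /n/ is itself a trigger — this domain ends here.
From /n/ at 4 leftward: 3 /n/ is itself a trigger — this domain ends here.
From /n/ at 6 rightward: 7 /f/ blocks.
From /n/ at 6 leftward: 5 /i/ → [+nasal]; 4 /n/ is itself a trigger — this domain ends here.
Target with no active source: position 1 stays [-nasal].

3 4 5 6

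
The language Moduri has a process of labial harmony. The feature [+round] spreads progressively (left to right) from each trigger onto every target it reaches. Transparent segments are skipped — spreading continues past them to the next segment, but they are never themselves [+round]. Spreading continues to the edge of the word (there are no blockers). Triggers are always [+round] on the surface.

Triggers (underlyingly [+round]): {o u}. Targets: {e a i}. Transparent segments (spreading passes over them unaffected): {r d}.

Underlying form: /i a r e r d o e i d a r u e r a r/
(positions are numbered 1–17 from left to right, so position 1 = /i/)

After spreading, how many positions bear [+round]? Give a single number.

7

From /o/ at 7 rightward: 8 /e/ → [+round]; 9 /i/ → [+round]; 10 /d/ transparent; 11 /a/ → [+round]; 12 /r/ transparent; 13 /u/ is itself a trigger — this domain ends here.
From /u/ at 13 rightward: 14 /e/ → [+round]; 15 /r/ transparent; 16 /a/ → [+round]; 17 /r/ transparent; word edge.
Targets with no active source: positions 1 2 4 stay [-round].
[+round] positions on the surface: 7 8 9 11 13 14 16.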